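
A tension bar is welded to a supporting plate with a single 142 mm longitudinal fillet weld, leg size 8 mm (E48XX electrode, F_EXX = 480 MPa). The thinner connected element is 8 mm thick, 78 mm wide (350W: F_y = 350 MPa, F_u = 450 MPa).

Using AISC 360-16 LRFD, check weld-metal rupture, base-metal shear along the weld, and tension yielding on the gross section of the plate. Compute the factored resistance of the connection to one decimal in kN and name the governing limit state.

Weld metal: throat = 0.707×8 = 5.656 mm, L = 142 mm. φR_n = 0.75 × 0.6 × 480 × 5.656 × 142 = 173.5 kN.
Base metal shear (8 mm plate): yield φR_n = 1.0×0.6×350×8×142 = 238.6 kN; rupture φR_n = 0.75×0.6×450×8×142 = 230.0 kN; take 230.0 kN (rupture).
Tension yield (gross): A_g = 78×8 = 624 mm². φR_n = 0.90 × 350 × 624 = 196.6 kN.
Governing: min(173.5, 230.0, 196.6) = 173.5 kN → weld metal.

173.5 kN (weld metal governs)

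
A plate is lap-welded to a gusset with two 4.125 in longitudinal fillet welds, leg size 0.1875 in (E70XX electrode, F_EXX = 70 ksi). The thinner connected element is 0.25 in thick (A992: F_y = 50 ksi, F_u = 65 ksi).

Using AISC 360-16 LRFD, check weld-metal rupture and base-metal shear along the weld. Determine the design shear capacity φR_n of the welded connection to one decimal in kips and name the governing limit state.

34.4 kips (weld metal governs)

Weld metal: throat = 0.707×0.1875 = 0.13256 in, L = 2×4.125 = 8.25 in. φR_n = 0.75 × 0.6 × 70 × 0.13256 × 8.25 = 34.4 kips.
Base metal shear (0.25 in plate): yield φR_n = 1.0×0.6×50×0.25×8.25 = 61.9 kips; rupture φR_n = 0.75×0.6×65×0.25×8.25 = 60.3 kips; take 60.3 kips (rupture).
Governing: min(34.4, 60.3) = 34.4 kips → weld metal.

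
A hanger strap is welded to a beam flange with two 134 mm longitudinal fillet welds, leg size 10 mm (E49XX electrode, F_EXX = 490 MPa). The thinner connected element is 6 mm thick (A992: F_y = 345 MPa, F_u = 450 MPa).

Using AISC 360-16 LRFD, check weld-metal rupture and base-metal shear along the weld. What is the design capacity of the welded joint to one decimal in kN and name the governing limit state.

325.6 kN (base-metal shear governs)

Weld metal: throat = 0.707×10 = 7.07 mm, L = 2×134 = 268 mm. φR_n = 0.75 × 0.6 × 490 × 7.07 × 268 = 417.8 kN.
Base metal shear (6 mm plate): yield φR_n = 1.0×0.6×345×6×268 = 332.9 kN; rupture φR_n = 0.75×0.6×450×6×268 = 325.6 kN; take 325.6 kN (rupture).
Governing: min(417.8, 325.6) = 325.6 kN → base-metal shear.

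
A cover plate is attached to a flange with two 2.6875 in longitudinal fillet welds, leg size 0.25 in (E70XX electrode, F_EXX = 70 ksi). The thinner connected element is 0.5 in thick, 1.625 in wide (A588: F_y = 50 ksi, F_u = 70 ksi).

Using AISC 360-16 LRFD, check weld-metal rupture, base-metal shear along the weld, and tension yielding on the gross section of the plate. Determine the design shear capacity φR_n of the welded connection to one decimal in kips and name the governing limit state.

Weld metal: throat = 0.707×0.25 = 0.17675 in, L = 2×2.6875 = 5.375 in. φR_n = 0.75 × 0.6 × 70 × 0.17675 × 5.375 = 29.9 kips.
Base metal shear (0.5 in plate): yield φR_n = 1.0×0.6×50×0.5×5.375 = 80.6 kips; rupture φR_n = 0.75×0.6×70×0.5×5.375 = 84.7 kips; take 80.6 kips (yield).
Tension yield (gross): A_g = 1.625×0.5 = 0.8125 in². φR_n = 0.90 × 50 × 0.8125 = 36.6 kips.
Governing: min(29.9, 80.6, 36.6) = 29.9 kips → weld metal.

29.9 kips (weld metal governs)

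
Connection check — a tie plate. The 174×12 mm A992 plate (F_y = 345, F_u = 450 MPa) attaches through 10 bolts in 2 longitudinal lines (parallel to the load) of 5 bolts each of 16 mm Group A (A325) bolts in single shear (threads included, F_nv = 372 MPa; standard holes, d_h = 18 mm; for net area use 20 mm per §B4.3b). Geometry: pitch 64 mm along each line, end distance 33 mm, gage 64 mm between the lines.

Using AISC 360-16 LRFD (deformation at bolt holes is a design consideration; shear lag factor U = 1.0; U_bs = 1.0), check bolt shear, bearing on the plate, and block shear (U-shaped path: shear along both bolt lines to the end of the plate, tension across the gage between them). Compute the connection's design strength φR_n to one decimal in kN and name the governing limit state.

Bolt shear: A_b = π(16)²/4 = 201.06 mm². φR_n = 0.75 × 372 × 201.06 × 10 × 1 = 561.0 kN.
Bearing (12 mm plate, F_u = 450 MPa): end bolts L_c = 33 − 18/2 = 24, R_n = min(1.2×24×12×450, 2.4×16×12×450) = 155.52 kN/bolt; interior L_c = 64 − 18 = 46, R_n = 207.36 kN/bolt. φR_n = 0.75 × (2×155.52 + 8×207.36) = 1477.4 kN.
Block shear: shear path 2×[33+4×64] = 2×289 mm, A_gv = 6936, A_nv = 2×(289 − 4.5×20)×12 = 4776 mm²; tension across gage: (64 − 1×20)×12 = 528 mm². R_n = min(0.6×450×4776, 0.6×345×6936) + 1.0×450×528 = min(1289.5, 1435.8) + 237.6 = 1527.1 kN. φR_n = 0.75 × 1527.1 = 1145.3 kN.
Governing: min(561.0, 1477.4, 1145.3) = 561.0 kN → bolt shear.

561.0 kN (bolt shear governs)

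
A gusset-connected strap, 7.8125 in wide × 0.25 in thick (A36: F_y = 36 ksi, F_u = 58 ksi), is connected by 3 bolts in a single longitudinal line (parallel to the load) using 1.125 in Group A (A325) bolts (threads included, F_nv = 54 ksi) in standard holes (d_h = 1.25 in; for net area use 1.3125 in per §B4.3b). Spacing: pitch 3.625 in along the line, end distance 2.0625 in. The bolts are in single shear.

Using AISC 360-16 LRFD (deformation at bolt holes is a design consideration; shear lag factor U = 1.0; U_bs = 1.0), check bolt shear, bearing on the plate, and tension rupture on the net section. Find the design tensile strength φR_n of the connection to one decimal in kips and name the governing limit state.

70.7 kips (net-section rupture governs)

Bolt shear: A_b = π(1.125)²/4 = 0.99402 in². φR_n = 0.75 × 54 × 0.99402 × 3 × 1 = 120.8 kips.
Bearing (0.25 in plate, F_u = 58 ksi): end bolts L_c = 2.0625 − 1.25/2 = 1.4375, R_n = min(1.2×1.4375×0.25×58, 2.4×1.125×0.25×58) = 25.013 kips/bolt; interior L_c = 3.625 − 1.25 = 2.375, R_n = 39.15 kips/bolt. φR_n = 0.75 × (1×25.013 + 2×39.15) = 77.5 kips.
Tension rupture (net): A_n = (7.8125 − 1×1.3125)×0.25 = 1.625 in² (U = 1.0, A_e = A_n). φR_n = 0.75 × 58 × 1.625 = 70.7 kips.
Governing: min(120.8, 77.5, 70.7) = 70.7 kips → net-section rupture.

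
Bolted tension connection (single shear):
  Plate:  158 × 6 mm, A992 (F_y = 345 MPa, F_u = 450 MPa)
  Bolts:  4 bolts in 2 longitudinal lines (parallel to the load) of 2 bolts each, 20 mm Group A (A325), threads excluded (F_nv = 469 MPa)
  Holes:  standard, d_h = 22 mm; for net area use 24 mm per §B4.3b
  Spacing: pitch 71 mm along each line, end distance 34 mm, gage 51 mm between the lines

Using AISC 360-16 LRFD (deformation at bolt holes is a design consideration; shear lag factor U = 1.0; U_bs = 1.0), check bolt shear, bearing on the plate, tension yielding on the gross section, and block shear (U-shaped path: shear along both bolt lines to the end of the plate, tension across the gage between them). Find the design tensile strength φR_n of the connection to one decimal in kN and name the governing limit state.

222.3 kN (block shear governs)

Bolt shear: A_b = π(20)²/4 = 314.16 mm². φR_n = 0.75 × 469 × 314.16 × 4 × 1 = 442.0 kN.
Bearing (6 mm plate, F_u = 450 MPa): end bolts L_c = 34 − 22/2 = 23, R_n = min(1.2×23×6×450, 2.4×20×6×450) = 74.52 kN/bolt; interior L_c = 71 − 22 = 49, R_n = 129.6 kN/bolt. φR_n = 0.75 × (2×74.52 + 2×129.6) = 306.2 kN.
Tension yield (gross): A_g = 158×6 = 948 mm². φR_n = 0.90 × 345 × 948 = 294.4 kN.
Block shear: shear path 2×[34+1×71] = 2×105 mm, A_gv = 1260, A_nv = 2×(105 − 1.5×24)×6 = 828 mm²; tension across gage: (51 − 1×24)×6 = 162 mm². R_n = min(0.6×450×828, 0.6×345×1260) + 1.0×450×162 = min(223.56, 260.82) + 72.9 = 296.46 kN. φR_n = 0.75 × 296.46 = 222.3 kN.
Governing: min(442.0, 306.2, 294.4, 222.3) = 222.3 kN → block shear.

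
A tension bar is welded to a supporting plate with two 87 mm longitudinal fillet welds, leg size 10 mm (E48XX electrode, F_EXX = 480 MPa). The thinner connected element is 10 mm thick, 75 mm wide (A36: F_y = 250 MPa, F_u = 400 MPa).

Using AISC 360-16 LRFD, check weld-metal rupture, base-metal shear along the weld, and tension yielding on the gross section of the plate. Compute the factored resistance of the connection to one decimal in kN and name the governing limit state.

168.8 kN (gross-section yield governs)

Weld metal: throat = 0.707×10 = 7.07 mm, L = 2×87 = 174 mm. φR_n = 0.75 × 0.6 × 480 × 7.07 × 174 = 265.7 kN.
Base metal shear (10 mm plate): yield φR_n = 1.0×0.6×250×10×174 = 261.0 kN; rupture φR_n = 0.75×0.6×400×10×174 = 313.2 kN; take 261.0 kN (yield).
Tension yield (gross): A_g = 75×10 = 750 mm². φR_n = 0.90 × 250 × 750 = 168.8 kN.
Governing: min(265.7, 261.0, 168.8) = 168.8 kN → gross-section yield.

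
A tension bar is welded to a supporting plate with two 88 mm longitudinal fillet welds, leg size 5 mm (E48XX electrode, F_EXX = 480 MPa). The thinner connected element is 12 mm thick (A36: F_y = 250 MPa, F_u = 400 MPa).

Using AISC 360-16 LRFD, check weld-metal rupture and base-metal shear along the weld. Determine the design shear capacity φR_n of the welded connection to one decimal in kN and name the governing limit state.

134.4 kN (weld metal governs)

Weld metal: throat = 0.707×5 = 3.535 mm, L = 2×88 = 176 mm. φR_n = 0.75 × 0.6 × 480 × 3.535 × 176 = 134.4 kN.
Base metal shear (12 mm plate): yield φR_n = 1.0×0.6×250×12×176 = 316.8 kN; rupture φR_n = 0.75×0.6×400×12×176 = 380.2 kN; take 316.8 kN (yield).
Governing: min(134.4, 316.8) = 134.4 kN → weld metal.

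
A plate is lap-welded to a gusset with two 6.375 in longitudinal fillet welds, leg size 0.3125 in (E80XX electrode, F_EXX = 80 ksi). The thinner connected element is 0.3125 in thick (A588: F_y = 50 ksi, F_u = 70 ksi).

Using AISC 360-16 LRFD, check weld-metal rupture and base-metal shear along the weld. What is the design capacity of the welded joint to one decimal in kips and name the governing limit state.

101.4 kips (weld metal governs)

Weld metal: throat = 0.707×0.3125 = 0.22094 in, L = 2×6.375 = 12.75 in. φR_n = 0.75 × 0.6 × 80 × 0.22094 × 12.75 = 101.4 kips.
Base metal shear (0.3125 in plate): yield φR_n = 1.0×0.6×50×0.3125×12.75 = 119.5 kips; rupture φR_n = 0.75×0.6×70×0.3125×12.75 = 125.5 kips; take 119.5 kips (yield).
Governing: min(101.4, 119.5) = 101.4 kips → weld metal.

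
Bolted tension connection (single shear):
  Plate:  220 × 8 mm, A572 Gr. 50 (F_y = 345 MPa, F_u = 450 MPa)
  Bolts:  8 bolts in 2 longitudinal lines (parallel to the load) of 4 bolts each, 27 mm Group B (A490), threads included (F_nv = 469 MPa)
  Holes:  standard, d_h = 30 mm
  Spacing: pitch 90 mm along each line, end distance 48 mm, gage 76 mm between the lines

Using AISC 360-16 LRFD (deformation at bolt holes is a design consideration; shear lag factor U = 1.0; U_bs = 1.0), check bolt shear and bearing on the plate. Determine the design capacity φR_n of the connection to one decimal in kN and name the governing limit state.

Bolt shear: A_b = π(27)²/4 = 572.56 mm². φR_n = 0.75 × 469 × 572.56 × 8 × 1 = 1611.2 kN.
Bearing (8 mm plate, F_u = 450 MPa): end bolts L_c = 48 − 30/2 = 33, R_n = min(1.2×33×8×450, 2.4×27×8×450) = 142.56 kN/bolt; interior L_c = 90 − 30 = 60, R_n = 233.28 kN/bolt. φR_n = 0.75 × (2×142.56 + 6×233.28) = 1263.6 kN.
Governing: min(1611.2, 1263.6) = 1263.6 kN → bearing.

1263.6 kN (bearing governs)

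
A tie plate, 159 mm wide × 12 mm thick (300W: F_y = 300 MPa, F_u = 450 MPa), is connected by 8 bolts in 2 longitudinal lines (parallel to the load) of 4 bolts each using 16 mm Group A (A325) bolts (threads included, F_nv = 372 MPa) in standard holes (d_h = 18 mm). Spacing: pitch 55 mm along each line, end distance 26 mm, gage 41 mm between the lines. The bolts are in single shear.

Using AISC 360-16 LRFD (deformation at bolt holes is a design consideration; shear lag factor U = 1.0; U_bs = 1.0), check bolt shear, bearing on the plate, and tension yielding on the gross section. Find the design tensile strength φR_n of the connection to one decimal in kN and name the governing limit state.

Bolt shear: A_b = π(16)²/4 = 201.06 mm². φR_n = 0.75 × 372 × 201.06 × 8 × 1 = 448.8 kN.
Bearing (12 mm plate, F_u = 450 MPa): end bolts L_c = 26 − 18/2 = 17, R_n = min(1.2×17×12×450, 2.4×16×12×450) = 110.16 kN/bolt; interior L_c = 55 − 18 = 37, R_n = 207.36 kN/bolt. φR_n = 0.75 × (2×110.16 + 6×207.36) = 1098.4 kN.
Tension yield (gross): A_g = 159×12 = 1908 mm². φR_n = 0.90 × 300 × 1908 = 515.2 kN.
Governing: min(448.8, 1098.4, 515.2) = 448.8 kN → bolt shear.

448.8 kN (bolt shear governs)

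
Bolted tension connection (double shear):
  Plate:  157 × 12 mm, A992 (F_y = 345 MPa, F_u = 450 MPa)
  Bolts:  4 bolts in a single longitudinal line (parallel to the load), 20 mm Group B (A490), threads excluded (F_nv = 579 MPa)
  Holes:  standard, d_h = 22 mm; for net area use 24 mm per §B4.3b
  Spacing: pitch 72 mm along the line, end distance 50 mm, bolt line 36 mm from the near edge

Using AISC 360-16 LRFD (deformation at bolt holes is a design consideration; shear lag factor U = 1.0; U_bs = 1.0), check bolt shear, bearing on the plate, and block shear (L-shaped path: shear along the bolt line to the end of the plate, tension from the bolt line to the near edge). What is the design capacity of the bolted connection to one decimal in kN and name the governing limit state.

539.5 kN (block shear governs)

Bolt shear: A_b = π(20)²/4 = 314.16 mm². φR_n = 0.75 × 579 × 314.16 × 4 × 2 = 1091.4 kN.
Bearing (12 mm plate, F_u = 450 MPa): end bolts L_c = 50 − 22/2 = 39, R_n = min(1.2×39×12×450, 2.4×20×12×450) = 252.72 kN/bolt; interior L_c = 72 − 22 = 50, R_n = 259.2 kN/bolt. φR_n = 0.75 × (1×252.72 + 3×259.2) = 772.7 kN.
Block shear: shear path 1×[50+3×72] = 1×266 mm, A_gv = 3192, A_nv = 1×(266 − 3.5×24)×12 = 2184 mm²; tension to near edge: (36 − 0.5×24)×12 = 288 mm². R_n = min(0.6×450×2184, 0.6×345×3192) + 1.0×450×288 = min(589.68, 660.74) + 129.6 = 719.28 kN. φR_n = 0.75 × 719.28 = 539.5 kN.
Governing: min(1091.4, 772.7, 539.5) = 539.5 kN → block shear.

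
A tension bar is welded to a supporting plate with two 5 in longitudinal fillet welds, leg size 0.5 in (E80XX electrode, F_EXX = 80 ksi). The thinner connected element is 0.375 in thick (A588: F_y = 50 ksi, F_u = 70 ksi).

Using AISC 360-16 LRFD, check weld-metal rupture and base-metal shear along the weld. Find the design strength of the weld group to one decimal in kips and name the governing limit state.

112.5 kips (base-metal shear governs)

Weld metal: throat = 0.707×0.5 = 0.3535 in, L = 2×5 = 10 in. φR_n = 0.75 × 0.6 × 80 × 0.3535 × 10 = 127.3 kips.
Base metal shear (0.375 in plate): yield φR_n = 1.0×0.6×50×0.375×10 = 112.5 kips; rupture φR_n = 0.75×0.6×70×0.375×10 = 118.1 kips; take 112.5 kips (yield).
Governing: min(127.3, 112.5) = 112.5 kips → base-metal shear.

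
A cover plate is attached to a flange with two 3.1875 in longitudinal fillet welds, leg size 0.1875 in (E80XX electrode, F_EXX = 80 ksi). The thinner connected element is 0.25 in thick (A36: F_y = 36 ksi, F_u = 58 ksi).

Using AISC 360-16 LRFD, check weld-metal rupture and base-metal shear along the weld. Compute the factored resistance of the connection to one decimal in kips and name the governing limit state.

30.4 kips (weld metal governs)

Weld metal: throat = 0.707×0.1875 = 0.13256 in, L = 2×3.1875 = 6.375 in. φR_n = 0.75 × 0.6 × 80 × 0.13256 × 6.375 = 30.4 kips.
Base metal shear (0.25 in plate): yield φR_n = 1.0×0.6×36×0.25×6.375 = 34.4 kips; rupture φR_n = 0.75×0.6×58×0.25×6.375 = 41.6 kips; take 34.4 kips (yield).
Governing: min(30.4, 34.4) = 30.4 kips → weld metal.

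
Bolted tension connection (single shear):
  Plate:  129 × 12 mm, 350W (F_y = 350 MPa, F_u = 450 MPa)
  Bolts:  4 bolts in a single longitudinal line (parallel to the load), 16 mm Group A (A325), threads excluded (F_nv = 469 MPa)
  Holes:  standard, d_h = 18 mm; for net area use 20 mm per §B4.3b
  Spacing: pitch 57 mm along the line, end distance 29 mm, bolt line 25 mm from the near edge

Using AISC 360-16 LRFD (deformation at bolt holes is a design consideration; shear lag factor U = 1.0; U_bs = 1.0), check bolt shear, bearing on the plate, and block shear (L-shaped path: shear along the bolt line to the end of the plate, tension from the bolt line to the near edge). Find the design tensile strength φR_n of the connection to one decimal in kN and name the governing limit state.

282.9 kN (bolt shear governs)

Bolt shear: A_b = π(16)²/4 = 201.06 mm². φR_n = 0.75 × 469 × 201.06 × 4 × 1 = 282.9 kN.
Bearing (12 mm plate, F_u = 450 MPa): end bolts L_c = 29 − 18/2 = 20, R_n = min(1.2×20×12×450, 2.4×16×12×450) = 129.6 kN/bolt; interior L_c = 57 − 18 = 39, R_n = 207.36 kN/bolt. φR_n = 0.75 × (1×129.6 + 3×207.36) = 563.8 kN.
Block shear: shear path 1×[29+3×57] = 1×200 mm, A_gv = 2400, A_nv = 1×(200 − 3.5×20)×12 = 1560 mm²; tension to near edge: (25 − 0.5×20)×12 = 180 mm². R_n = min(0.6×450×1560, 0.6×350×2400) + 1.0×450×180 = min(421.2, 504) + 81 = 502.2 kN. φR_n = 0.75 × 502.2 = 376.7 kN.
Governing: min(282.9, 563.8, 376.7) = 282.9 kN → bolt shear.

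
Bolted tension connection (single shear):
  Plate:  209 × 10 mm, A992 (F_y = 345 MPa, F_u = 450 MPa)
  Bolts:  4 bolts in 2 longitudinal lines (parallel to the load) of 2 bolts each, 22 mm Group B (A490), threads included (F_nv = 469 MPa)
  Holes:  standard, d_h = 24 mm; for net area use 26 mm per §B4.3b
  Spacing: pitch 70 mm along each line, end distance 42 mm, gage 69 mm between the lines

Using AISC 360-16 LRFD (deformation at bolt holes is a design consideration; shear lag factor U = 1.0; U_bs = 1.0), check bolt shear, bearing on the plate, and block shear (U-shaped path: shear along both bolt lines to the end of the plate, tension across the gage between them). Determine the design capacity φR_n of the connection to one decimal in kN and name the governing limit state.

Bolt shear: A_b = π(22)²/4 = 380.13 mm². φR_n = 0.75 × 469 × 380.13 × 4 × 1 = 534.8 kN.
Bearing (10 mm plate, F_u = 450 MPa): end bolts L_c = 42 − 24/2 = 30, R_n = min(1.2×30×10×450, 2.4×22×10×450) = 162 kN/bolt; interior L_c = 70 − 24 = 46, R_n = 237.6 kN/bolt. φR_n = 0.75 × (2×162 + 2×237.6) = 599.4 kN.
Block shear: shear path 2×[42+1×70] = 2×112 mm, A_gv = 2240, A_nv = 2×(112 − 1.5×26)×10 = 1460 mm²; tension across gage: (69 − 1×26)×10 = 430 mm². R_n = min(0.6×450×1460, 0.6×345×2240) + 1.0×450×430 = min(394.2, 463.68) + 193.5 = 587.7 kN. φR_n = 0.75 × 587.7 = 440.8 kN.
Governing: min(534.8, 599.4, 440.8) = 440.8 kN → block shear.

440.8 kN (block shear governs)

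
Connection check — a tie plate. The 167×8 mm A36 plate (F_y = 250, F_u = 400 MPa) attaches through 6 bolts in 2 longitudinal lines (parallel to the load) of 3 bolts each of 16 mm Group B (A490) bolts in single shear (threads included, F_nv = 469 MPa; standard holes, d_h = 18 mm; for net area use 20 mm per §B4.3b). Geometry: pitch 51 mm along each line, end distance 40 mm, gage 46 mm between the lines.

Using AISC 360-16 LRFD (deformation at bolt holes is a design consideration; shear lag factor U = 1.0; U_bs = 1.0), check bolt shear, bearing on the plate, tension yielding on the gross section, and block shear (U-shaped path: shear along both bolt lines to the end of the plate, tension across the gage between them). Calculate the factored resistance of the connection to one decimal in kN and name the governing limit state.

300.6 kN (gross-section yield governs)

Bolt shear: A_b = π(16)²/4 = 201.06 mm². φR_n = 0.75 × 469 × 201.06 × 6 × 1 = 424.3 kN.
Bearing (8 mm plate, F_u = 400 MPa): end bolts L_c = 40 − 18/2 = 31, R_n = min(1.2×31×8×400, 2.4×16×8×400) = 119.04 kN/bolt; interior L_c = 51 − 18 = 33, R_n = 122.88 kN/bolt. φR_n = 0.75 × (2×119.04 + 4×122.88) = 547.2 kN.
Tension yield (gross): A_g = 167×8 = 1336 mm². φR_n = 0.90 × 250 × 1336 = 300.6 kN.
Block shear: shear path 2×[40+2×51] = 2×142 mm, A_gv = 2272, A_nv = 2×(142 − 2.5×20)×8 = 1472 mm²; tension across gage: (46 − 1×20)×8 = 208 mm². R_n = min(0.6×400×1472, 0.6×250×2272) + 1.0×400×208 = min(353.28, 340.8) + 83.2 = 424 kN. φR_n = 0.75 × 424 = 318.0 kN.
Governing: min(424.3, 547.2, 300.6, 318.0) = 300.6 kN → gross-section yield.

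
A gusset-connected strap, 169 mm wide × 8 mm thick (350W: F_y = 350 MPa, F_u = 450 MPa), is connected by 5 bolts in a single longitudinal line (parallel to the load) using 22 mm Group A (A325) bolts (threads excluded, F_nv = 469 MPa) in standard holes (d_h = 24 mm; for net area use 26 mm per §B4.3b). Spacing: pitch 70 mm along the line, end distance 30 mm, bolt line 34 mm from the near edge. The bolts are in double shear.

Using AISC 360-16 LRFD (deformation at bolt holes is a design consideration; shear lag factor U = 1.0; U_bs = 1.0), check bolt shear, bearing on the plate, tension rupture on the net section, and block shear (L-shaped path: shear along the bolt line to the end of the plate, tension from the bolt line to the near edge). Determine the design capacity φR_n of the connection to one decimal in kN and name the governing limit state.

Bolt shear: A_b = π(22)²/4 = 380.13 mm². φR_n = 0.75 × 469 × 380.13 × 5 × 2 = 1337.1 kN.
Bearing (8 mm plate, F_u = 450 MPa): end bolts L_c = 30 − 24/2 = 18, R_n = min(1.2×18×8×450, 2.4×22×8×450) = 77.76 kN/bolt; interior L_c = 70 − 24 = 46, R_n = 190.08 kN/bolt. φR_n = 0.75 × (1×77.76 + 4×190.08) = 628.6 kN.
Tension rupture (net): A_n = (169 − 1×26)×8 = 1144 mm² (U = 1.0, A_e = A_n). φR_n = 0.75 × 450 × 1144 = 386.1 kN.
Block shear: shear path 1×[30+4×70] = 1×310 mm, A_gv = 2480, A_nv = 1×(310 − 4.5×26)×8 = 1544 mm²; tension to near edge: (34 − 0.5×26)×8 = 168 mm². R_n = min(0.6×450×1544, 0.6×350×2480) + 1.0×450×168 = min(416.88, 520.8) + 75.6 = 492.48 kN. φR_n = 0.75 × 492.48 = 369.4 kN.
Governing: min(1337.1, 628.6, 386.1, 369.4) = 369.4 kN → block shear.

369.4 kN (block shear governs)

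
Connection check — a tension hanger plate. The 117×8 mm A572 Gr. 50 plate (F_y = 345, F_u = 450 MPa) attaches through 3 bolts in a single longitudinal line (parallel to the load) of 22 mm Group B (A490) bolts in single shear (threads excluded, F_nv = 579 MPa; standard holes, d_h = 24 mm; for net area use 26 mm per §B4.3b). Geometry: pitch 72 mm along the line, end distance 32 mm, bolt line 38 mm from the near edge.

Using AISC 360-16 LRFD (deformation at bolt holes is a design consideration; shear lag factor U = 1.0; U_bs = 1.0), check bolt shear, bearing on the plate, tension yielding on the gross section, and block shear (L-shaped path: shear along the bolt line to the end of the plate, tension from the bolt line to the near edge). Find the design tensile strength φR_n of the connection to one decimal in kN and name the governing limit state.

247.3 kN (block shear governs)

Bolt shear: A_b = π(22)²/4 = 380.13 mm². φR_n = 0.75 × 579 × 380.13 × 3 × 1 = 495.2 kN.
Bearing (8 mm plate, F_u = 450 MPa): end bolts L_c = 32 − 24/2 = 20, R_n = min(1.2×20×8×450, 2.4×22×8×450) = 86.4 kN/bolt; interior L_c = 72 − 24 = 48, R_n = 190.08 kN/bolt. φR_n = 0.75 × (1×86.4 + 2×190.08) = 349.9 kN.
Tension yield (gross): A_g = 117×8 = 936 mm². φR_n = 0.90 × 345 × 936 = 290.6 kN.
Block shear: shear path 1×[32+2×72] = 1×176 mm, A_gv = 1408, A_nv = 1×(176 − 2.5×26)×8 = 888 mm²; tension to near edge: (38 − 0.5×26)×8 = 200 mm². R_n = min(0.6×450×888, 0.6×345×1408) + 1.0×450×200 = min(239.76, 291.46) + 90 = 329.76 kN. φR_n = 0.75 × 329.76 = 247.3 kN.
Governing: min(495.2, 349.9, 290.6, 247.3) = 247.3 kN → block shear.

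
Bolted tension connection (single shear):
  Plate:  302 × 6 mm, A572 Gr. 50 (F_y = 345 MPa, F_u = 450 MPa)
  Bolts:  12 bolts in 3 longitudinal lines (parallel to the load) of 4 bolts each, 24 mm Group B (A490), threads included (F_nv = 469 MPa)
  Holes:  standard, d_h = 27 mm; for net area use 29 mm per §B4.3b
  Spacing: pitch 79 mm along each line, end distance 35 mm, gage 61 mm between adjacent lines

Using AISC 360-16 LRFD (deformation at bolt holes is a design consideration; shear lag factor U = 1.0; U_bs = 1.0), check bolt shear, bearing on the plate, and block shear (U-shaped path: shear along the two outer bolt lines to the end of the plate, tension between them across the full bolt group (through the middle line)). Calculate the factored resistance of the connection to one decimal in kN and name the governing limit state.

Bolt shear: A_b = π(24)²/4 = 452.39 mm². φR_n = 0.75 × 469 × 452.39 × 12 × 1 = 1909.5 kN.
Bearing (6 mm plate, F_u = 450 MPa): end bolts L_c = 35 − 27/2 = 21.5, R_n = min(1.2×21.5×6×450, 2.4×24×6×450) = 69.66 kN/bolt; interior L_c = 79 − 27 = 52, R_n = 155.52 kN/bolt. φR_n = 0.75 × (3×69.66 + 9×155.52) = 1206.5 kN.
Block shear: shear path 2×[35+3×79] = 2×272 mm, A_gv = 3264, A_nv = 2×(272 − 3.5×29)×6 = 2046 mm²; tension across gage: (122 − 2×29)×6 = 384 mm². R_n = min(0.6×450×2046, 0.6×345×3264) + 1.0×450×384 = min(552.42, 675.65) + 172.8 = 725.22 kN. φR_n = 0.75 × 725.22 = 543.9 kN.
Governing: min(1909.5, 1206.5, 543.9) = 543.9 kN → block shear.

543.9 kN (block shear governs)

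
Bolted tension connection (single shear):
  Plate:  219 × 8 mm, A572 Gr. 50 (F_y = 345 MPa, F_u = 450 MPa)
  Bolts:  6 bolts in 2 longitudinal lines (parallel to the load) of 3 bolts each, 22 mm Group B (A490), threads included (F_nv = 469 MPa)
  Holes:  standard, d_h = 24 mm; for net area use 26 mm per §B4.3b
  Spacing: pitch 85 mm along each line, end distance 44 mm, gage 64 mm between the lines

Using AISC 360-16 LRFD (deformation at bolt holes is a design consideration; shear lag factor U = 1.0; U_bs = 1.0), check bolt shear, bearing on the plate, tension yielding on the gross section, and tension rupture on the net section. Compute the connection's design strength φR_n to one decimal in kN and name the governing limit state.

450.9 kN (net-section rupture governs)

Bolt shear: A_b = π(22)²/4 = 380.13 mm². φR_n = 0.75 × 469 × 380.13 × 6 × 1 = 802.3 kN.
Bearing (8 mm plate, F_u = 450 MPa): end bolts L_c = 44 − 24/2 = 32, R_n = min(1.2×32×8×450, 2.4×22×8×450) = 138.24 kN/bolt; interior L_c = 85 − 24 = 61, R_n = 190.08 kN/bolt. φR_n = 0.75 × (2×138.24 + 4×190.08) = 777.6 kN.
Tension yield (gross): A_g = 219×8 = 1752 mm². φR_n = 0.90 × 345 × 1752 = 544.0 kN.
Tension rupture (net): A_n = (219 − 2×26)×8 = 1336 mm² (U = 1.0, A_e = A_n). φR_n = 0.75 × 450 × 1336 = 450.9 kN.
Governing: min(802.3, 777.6, 544.0, 450.9) = 450.9 kN → net-section rupture.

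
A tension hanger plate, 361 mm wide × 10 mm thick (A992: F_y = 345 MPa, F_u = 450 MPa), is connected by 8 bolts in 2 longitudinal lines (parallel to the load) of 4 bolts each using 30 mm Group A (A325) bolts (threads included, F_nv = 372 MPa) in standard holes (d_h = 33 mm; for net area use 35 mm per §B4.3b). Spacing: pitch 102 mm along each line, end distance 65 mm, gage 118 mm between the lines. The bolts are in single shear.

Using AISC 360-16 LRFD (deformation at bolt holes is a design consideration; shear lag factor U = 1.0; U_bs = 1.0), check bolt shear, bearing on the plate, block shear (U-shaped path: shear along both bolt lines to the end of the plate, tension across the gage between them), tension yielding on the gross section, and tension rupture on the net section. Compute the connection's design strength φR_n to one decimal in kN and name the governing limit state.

982.1 kN (net-section rupture governs)

Bolt shear: A_b = π(30)²/4 = 706.86 mm². φR_n = 0.75 × 372 × 706.86 × 8 × 1 = 1577.7 kN.
Bearing (10 mm plate, F_u = 450 MPa): end bolts L_c = 65 − 33/2 = 48.5, R_n = min(1.2×48.5×10×450, 2.4×30×10×450) = 261.9 kN/bolt; interior L_c = 102 − 33 = 69, R_n = 324 kN/bolt. φR_n = 0.75 × (2×261.9 + 6×324) = 1850.9 kN.
Block shear: shear path 2×[65+3×102] = 2×371 mm, A_gv = 7420, A_nv = 2×(371 − 3.5×35)×10 = 4970 mm²; tension across gage: (118 − 1×35)×10 = 830 mm². R_n = min(0.6×450×4970, 0.6×345×7420) + 1.0×450×830 = min(1341.9, 1535.9) + 373.5 = 1715.4 kN. φR_n = 0.75 × 1715.4 = 1286.6 kN.
Tension yield (gross): A_g = 361×10 = 3610 mm². φR_n = 0.90 × 345 × 3610 = 1120.9 kN.
Tension rupture (net): A_n = (361 − 2×35)×10 = 2910 mm² (U = 1.0, A_e = A_n). φR_n = 0.75 × 450 × 2910 = 982.1 kN.
Governing: min(1577.7, 1850.9, 1286.6, 1120.9, 982.1) = 982.1 kN → net-section rupture.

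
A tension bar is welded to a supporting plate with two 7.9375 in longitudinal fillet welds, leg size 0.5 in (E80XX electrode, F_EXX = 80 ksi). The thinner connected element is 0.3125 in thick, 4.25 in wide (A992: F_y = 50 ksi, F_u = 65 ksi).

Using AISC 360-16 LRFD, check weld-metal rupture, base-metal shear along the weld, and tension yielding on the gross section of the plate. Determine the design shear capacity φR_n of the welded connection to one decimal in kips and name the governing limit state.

59.8 kips (gross-section yield governs)

Weld metal: throat = 0.707×0.5 = 0.3535 in, L = 2×7.9375 = 15.875 in. φR_n = 0.75 × 0.6 × 80 × 0.3535 × 15.875 = 202.0 kips.
Base metal shear (0.3125 in plate): yield φR_n = 1.0×0.6×50×0.3125×15.875 = 148.8 kips; rupture φR_n = 0.75×0.6×65×0.3125×15.875 = 145.1 kips; take 145.1 kips (rupture).
Tension yield (gross): A_g = 4.25×0.3125 = 1.3281 in². φR_n = 0.90 × 50 × 1.3281 = 59.8 kips.
Governing: min(202.0, 145.1, 59.8) = 59.8 kips → gross-section yield.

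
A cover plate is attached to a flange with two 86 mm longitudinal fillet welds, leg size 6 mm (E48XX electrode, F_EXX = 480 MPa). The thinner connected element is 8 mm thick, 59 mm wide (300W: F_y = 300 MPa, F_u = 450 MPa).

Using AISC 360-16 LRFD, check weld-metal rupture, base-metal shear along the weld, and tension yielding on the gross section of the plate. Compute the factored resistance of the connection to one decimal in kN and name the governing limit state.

127.4 kN (gross-section yield governs)

Weld metal: throat = 0.707×6 = 4.242 mm, L = 2×86 = 172 mm. φR_n = 0.75 × 0.6 × 480 × 4.242 × 172 = 157.6 kN.
Base metal shear (8 mm plate): yield φR_n = 1.0×0.6×300×8×172 = 247.7 kN; rupture φR_n = 0.75×0.6×450×8×172 = 278.6 kN; take 247.7 kN (yield).
Tension yield (gross): A_g = 59×8 = 472 mm². φR_n = 0.90 × 300 × 472 = 127.4 kN.
Governing: min(157.6, 247.7, 127.4) = 127.4 kN → gross-section yield.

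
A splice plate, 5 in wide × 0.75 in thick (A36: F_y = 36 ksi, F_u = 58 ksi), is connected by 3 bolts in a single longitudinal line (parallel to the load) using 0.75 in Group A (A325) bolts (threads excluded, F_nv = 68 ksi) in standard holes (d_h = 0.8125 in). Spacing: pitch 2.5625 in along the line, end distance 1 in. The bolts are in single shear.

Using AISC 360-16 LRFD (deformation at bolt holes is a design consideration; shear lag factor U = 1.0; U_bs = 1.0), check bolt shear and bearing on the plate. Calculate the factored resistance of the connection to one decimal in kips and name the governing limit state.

67.6 kips (bolt shear governs)

Bolt shear: A_b = π(0.75)²/4 = 0.44179 in². φR_n = 0.75 × 68 × 0.44179 × 3 × 1 = 67.6 kips.
Bearing (0.75 in plate, F_u = 58 ksi): end bolts L_c = 1 − 0.8125/2 = 0.59375, R_n = min(1.2×0.59375×0.75×58, 2.4×0.75×0.75×58) = 30.994 kips/bolt; interior L_c = 2.5625 − 0.8125 = 1.75, R_n = 78.3 kips/bolt. φR_n = 0.75 × (1×30.994 + 2×78.3) = 140.7 kips.
Governing: min(67.6, 140.7) = 67.6 kips → bolt shear.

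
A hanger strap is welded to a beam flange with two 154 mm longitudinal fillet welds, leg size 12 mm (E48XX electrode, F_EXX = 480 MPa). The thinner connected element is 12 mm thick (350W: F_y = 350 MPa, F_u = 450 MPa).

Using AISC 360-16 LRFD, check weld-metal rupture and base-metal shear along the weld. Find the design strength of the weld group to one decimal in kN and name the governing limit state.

564.4 kN (weld metal governs)

Weld metal: throat = 0.707×12 = 8.484 mm, L = 2×154 = 308 mm. φR_n = 0.75 × 0.6 × 480 × 8.484 × 308 = 564.4 kN.
Base metal shear (12 mm plate): yield φR_n = 1.0×0.6×350×12×308 = 776.2 kN; rupture φR_n = 0.75×0.6×450×12×308 = 748.4 kN; take 748.4 kN (rupture).
Governing: min(564.4, 748.4) = 564.4 kN → weld metal.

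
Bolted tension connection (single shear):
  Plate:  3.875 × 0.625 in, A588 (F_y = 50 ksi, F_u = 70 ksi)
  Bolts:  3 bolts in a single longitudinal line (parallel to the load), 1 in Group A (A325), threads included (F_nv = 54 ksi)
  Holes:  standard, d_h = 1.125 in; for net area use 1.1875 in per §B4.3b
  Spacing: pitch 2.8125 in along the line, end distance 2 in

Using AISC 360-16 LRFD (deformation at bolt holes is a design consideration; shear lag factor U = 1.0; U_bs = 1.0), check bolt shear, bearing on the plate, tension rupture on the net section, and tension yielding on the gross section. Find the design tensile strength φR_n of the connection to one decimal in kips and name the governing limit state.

88.2 kips (net-section rupture governs)

Bolt shear: A_b = π(1)²/4 = 0.7854 in². φR_n = 0.75 × 54 × 0.7854 × 3 × 1 = 95.4 kips.
Bearing (0.625 in plate, F_u = 70 ksi): end bolts L_c = 2 − 1.125/2 = 1.4375, R_n = min(1.2×1.4375×0.625×70, 2.4×1×0.625×70) = 75.469 kips/bolt; interior L_c = 2.8125 − 1.125 = 1.6875, R_n = 88.594 kips/bolt. φR_n = 0.75 × (1×75.469 + 2×88.594) = 189.5 kips.
Tension rupture (net): A_n = (3.875 − 1×1.1875)×0.625 = 1.6797 in² (U = 1.0, A_e = A_n). φR_n = 0.75 × 70 × 1.6797 = 88.2 kips.
Tension yield (gross): A_g = 3.875×0.625 = 2.4219 in². φR_n = 0.90 × 50 × 2.4219 = 109.0 kips.
Governing: min(95.4, 189.5, 88.2, 109.0) = 88.2 kips → net-section rupture.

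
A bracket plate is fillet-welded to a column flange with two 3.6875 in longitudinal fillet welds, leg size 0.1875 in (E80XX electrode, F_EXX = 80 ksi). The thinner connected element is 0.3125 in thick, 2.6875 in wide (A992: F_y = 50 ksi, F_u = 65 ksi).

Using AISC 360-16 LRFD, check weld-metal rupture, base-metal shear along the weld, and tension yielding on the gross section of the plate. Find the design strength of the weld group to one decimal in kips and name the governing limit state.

Weld metal: throat = 0.707×0.1875 = 0.13256 in, L = 2×3.6875 = 7.375 in. φR_n = 0.75 × 0.6 × 80 × 0.13256 × 7.375 = 35.2 kips.
Base metal shear (0.3125 in plate): yield φR_n = 1.0×0.6×50×0.3125×7.375 = 69.1 kips; rupture φR_n = 0.75×0.6×65×0.3125×7.375 = 67.4 kips; take 67.4 kips (rupture).
Tension yield (gross): A_g = 2.6875×0.3125 = 0.83984 in². φR_n = 0.90 × 50 × 0.83984 = 37.8 kips.
Governing: min(35.2, 67.4, 37.8) = 35.2 kips → weld metal.

35.2 kips (weld metal governs)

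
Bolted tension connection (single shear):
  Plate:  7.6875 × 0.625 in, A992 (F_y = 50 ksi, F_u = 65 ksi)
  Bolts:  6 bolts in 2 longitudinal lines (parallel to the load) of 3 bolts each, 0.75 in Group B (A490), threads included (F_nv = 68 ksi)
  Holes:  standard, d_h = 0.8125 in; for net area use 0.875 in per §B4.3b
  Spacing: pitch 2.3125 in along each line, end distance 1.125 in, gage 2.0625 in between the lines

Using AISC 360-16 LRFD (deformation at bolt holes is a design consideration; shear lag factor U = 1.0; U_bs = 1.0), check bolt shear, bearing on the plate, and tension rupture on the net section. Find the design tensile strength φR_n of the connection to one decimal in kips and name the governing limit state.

135.2 kips (bolt shear governs)

Bolt shear: A_b = π(0.75)²/4 = 0.44179 in². φR_n = 0.75 × 68 × 0.44179 × 6 × 1 = 135.2 kips.
Bearing (0.625 in plate, F_u = 65 ksi): end bolts L_c = 1.125 − 0.8125/2 = 0.71875, R_n = min(1.2×0.71875×0.625×65, 2.4×0.75×0.625×65) = 35.039 kips/bolt; interior L_c = 2.3125 − 0.8125 = 1.5, R_n = 73.125 kips/bolt. φR_n = 0.75 × (2×35.039 + 4×73.125) = 271.9 kips.
Tension rupture (net): A_n = (7.6875 − 2×0.875)×0.625 = 3.7109 in² (U = 1.0, A_e = A_n). φR_n = 0.75 × 65 × 3.7109 = 180.9 kips.
Governing: min(135.2, 271.9, 180.9) = 135.2 kips → bolt shear.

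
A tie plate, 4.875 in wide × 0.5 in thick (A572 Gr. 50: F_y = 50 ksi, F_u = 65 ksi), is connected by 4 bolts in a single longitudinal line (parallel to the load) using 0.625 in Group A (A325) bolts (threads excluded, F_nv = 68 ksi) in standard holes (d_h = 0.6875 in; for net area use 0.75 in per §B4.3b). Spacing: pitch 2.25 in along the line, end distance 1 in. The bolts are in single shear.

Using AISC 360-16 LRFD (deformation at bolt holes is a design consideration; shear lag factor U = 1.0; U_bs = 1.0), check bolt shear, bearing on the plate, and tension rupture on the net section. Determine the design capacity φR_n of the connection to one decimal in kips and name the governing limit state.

62.6 kips (bolt shear governs)

Bolt shear: A_b = π(0.625)²/4 = 0.3068 in². φR_n = 0.75 × 68 × 0.3068 × 4 × 1 = 62.6 kips.
Bearing (0.5 in plate, F_u = 65 ksi): end bolts L_c = 1 − 0.6875/2 = 0.65625, R_n = min(1.2×0.65625×0.5×65, 2.4×0.625×0.5×65) = 25.594 kips/bolt; interior L_c = 2.25 − 0.6875 = 1.5625, R_n = 48.75 kips/bolt. φR_n = 0.75 × (1×25.594 + 3×48.75) = 128.9 kips.
Tension rupture (net): A_n = (4.875 − 1×0.75)×0.5 = 2.0625 in² (U = 1.0, A_e = A_n). φR_n = 0.75 × 65 × 2.0625 = 100.5 kips.
Governing: min(62.6, 128.9, 100.5) = 62.6 kips → bolt shear.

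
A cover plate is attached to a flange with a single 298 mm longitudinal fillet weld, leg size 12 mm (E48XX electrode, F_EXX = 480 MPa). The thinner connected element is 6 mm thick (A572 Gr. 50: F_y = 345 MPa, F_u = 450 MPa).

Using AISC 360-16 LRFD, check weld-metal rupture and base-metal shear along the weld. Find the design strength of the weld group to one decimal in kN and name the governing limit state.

362.1 kN (base-metal shear governs)

Weld metal: throat = 0.707×12 = 8.484 mm, L = 298 mm. φR_n = 0.75 × 0.6 × 480 × 8.484 × 298 = 546.1 kN.
Base metal shear (6 mm plate): yield φR_n = 1.0×0.6×345×6×298 = 370.1 kN; rupture φR_n = 0.75×0.6×450×6×298 = 362.1 kN; take 362.1 kN (rupture).
Governing: min(546.1, 362.1) = 362.1 kN → base-metal shear.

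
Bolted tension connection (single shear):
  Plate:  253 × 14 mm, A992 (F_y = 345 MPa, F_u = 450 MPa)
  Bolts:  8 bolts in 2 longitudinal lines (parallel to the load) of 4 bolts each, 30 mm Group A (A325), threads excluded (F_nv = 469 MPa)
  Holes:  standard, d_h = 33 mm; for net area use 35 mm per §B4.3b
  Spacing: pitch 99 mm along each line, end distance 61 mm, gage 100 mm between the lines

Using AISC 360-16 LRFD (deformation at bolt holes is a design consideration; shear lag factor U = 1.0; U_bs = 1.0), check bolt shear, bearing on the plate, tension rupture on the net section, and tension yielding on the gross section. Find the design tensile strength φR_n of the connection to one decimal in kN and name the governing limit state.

864.7 kN (net-section rupture governs)

Bolt shear: A_b = π(30)²/4 = 706.86 mm². φR_n = 0.75 × 469 × 706.86 × 8 × 1 = 1989.1 kN.
Bearing (14 mm plate, F_u = 450 MPa): end bolts L_c = 61 − 33/2 = 44.5, R_n = min(1.2×44.5×14×450, 2.4×30×14×450) = 336.42 kN/bolt; interior L_c = 99 − 33 = 66, R_n = 453.6 kN/bolt. φR_n = 0.75 × (2×336.42 + 6×453.6) = 2545.8 kN.
Tension rupture (net): A_n = (253 − 2×35)×14 = 2562 mm² (U = 1.0, A_e = A_n). φR_n = 0.75 × 450 × 2562 = 864.7 kN.
Tension yield (gross): A_g = 253×14 = 3542 mm². φR_n = 0.90 × 345 × 3542 = 1099.8 kN.
Governing: min(1989.1, 2545.8, 864.7, 1099.8) = 864.7 kN → net-section rupture.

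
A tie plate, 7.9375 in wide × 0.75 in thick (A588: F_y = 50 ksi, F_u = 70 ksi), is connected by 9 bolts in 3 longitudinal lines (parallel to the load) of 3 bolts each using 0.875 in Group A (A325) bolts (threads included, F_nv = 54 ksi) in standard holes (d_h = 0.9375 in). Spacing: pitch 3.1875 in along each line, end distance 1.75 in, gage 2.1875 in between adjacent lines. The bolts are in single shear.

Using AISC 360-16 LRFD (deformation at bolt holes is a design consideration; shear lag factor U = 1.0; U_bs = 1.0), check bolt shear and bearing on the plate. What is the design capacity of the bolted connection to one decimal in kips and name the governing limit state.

219.2 kips (bolt shear governs)

Bolt shear: A_b = π(0.875)²/4 = 0.60132 in². φR_n = 0.75 × 54 × 0.60132 × 9 × 1 = 219.2 kips.
Bearing (0.75 in plate, F_u = 70 ksi): end bolts L_c = 1.75 − 0.9375/2 = 1.28125, R_n = min(1.2×1.28125×0.75×70, 2.4×0.875×0.75×70) = 80.719 kips/bolt; interior L_c = 3.1875 − 0.9375 = 2.25, R_n = 110.25 kips/bolt. φR_n = 0.75 × (3×80.719 + 6×110.25) = 677.7 kips.
Governing: min(219.2, 677.7) = 219.2 kips → bolt shear.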